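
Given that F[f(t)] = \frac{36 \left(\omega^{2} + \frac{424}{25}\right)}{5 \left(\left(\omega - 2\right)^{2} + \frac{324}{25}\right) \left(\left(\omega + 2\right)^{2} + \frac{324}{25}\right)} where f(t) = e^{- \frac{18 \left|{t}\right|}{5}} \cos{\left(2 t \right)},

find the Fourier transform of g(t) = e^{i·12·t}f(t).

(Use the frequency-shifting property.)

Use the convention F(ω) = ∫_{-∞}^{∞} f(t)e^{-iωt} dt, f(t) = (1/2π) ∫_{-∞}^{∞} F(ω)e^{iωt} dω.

F[g](ω) = \frac{180 \left(25 \left(\omega - 12\right)^{2} + 424\right)}{\left(25 \left(\omega - 14\right)^{2} + 324\right) \left(25 \left(\omega - 10\right)^{2} + 324\right)}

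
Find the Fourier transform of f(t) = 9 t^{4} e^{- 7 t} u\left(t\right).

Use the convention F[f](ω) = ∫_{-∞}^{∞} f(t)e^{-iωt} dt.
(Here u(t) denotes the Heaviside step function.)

F(ω) = \frac{216}{\left(i \omega + 7\right)^{5}}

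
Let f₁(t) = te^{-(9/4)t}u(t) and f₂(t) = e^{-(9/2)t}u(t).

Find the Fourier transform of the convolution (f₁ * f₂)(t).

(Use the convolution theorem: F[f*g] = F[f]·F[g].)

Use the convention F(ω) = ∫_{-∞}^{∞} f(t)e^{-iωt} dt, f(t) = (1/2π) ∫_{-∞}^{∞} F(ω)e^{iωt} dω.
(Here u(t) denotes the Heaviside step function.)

F[f₁*f₂](ω) = \frac{32}{\left(2 i \omega + 9\right) \left(4 i \omega + 9\right)^{2}}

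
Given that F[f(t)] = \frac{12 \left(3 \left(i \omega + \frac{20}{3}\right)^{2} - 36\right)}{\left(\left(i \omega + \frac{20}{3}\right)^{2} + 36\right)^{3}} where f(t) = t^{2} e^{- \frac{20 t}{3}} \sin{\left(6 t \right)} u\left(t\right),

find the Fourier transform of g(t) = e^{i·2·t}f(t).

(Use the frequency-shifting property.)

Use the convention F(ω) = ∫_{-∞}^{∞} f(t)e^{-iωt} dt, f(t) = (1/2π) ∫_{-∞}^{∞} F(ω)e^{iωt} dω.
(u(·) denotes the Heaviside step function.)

F[g](ω) = \frac{2916 \left(\left(3 i \left(\omega - 2\right) + 20\right)^{2} - 108\right)}{\left(\left(3 i \left(\omega - 2\right) + 20\right)^{2} + 324\right)^{3}}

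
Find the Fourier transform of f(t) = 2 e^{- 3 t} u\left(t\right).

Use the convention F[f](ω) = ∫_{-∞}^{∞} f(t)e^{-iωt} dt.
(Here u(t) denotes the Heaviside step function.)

F(ω) = \frac{2}{i \omega + 3}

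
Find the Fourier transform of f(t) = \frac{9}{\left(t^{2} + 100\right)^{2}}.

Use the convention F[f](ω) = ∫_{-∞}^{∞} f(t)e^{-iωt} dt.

F(ω) = \frac{9 \pi \left(10 \left|{\omega}\right| + 1\right) e^{- 10 \left|{\omega}\right|}}{2000}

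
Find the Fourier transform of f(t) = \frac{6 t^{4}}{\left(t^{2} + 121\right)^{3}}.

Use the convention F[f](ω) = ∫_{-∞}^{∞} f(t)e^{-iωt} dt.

F(ω) = \frac{3 \pi \left(121 \omega^{2} - 55 \left|{\omega}\right| + 3\right) e^{- 11 \left|{\omega}\right|}}{44}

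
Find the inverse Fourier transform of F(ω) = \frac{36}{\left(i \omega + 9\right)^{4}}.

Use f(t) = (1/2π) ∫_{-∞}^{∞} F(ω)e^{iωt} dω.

f(t) = 6 t^{3} e^{- 9 t} u\left(t\right)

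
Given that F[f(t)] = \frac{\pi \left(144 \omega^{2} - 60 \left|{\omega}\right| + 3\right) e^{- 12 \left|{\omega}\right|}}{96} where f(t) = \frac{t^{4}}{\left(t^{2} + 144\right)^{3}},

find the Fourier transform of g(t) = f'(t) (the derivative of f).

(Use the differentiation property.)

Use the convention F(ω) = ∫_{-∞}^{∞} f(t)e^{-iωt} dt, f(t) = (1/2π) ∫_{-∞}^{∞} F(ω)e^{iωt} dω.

F[g](ω) = \frac{i \pi \omega \left(48 \omega^{2} - 20 \left|{\omega}\right| + 1\right) e^{- 12 \left|{\omega}\right|}}{32}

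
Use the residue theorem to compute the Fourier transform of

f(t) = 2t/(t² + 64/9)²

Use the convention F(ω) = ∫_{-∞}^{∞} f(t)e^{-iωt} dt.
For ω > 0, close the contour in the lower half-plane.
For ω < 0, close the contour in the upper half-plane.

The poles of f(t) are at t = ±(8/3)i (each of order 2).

Let g(z) = f(z)e^{-iωz}; for large |z| the factor e^{-iωz} decays in the lower half-plane when ω > 0 and in the upper half-plane when ω < 0.

Case ω > 0 (lower half-plane, clockwise contour ⇒ F(ω) = -2πi·ΣRes):
  Res_{z = - \frac{8 i}{3}} g(z) = \frac{3 \omega e^{- \frac{8 \omega}{3}}}{16} (pole of order 2)
  F(ω) = -2πi·ΣRes = - \frac{3 i \pi \omega e^{- \frac{8 \omega}{3}}}{8}

Case ω < 0 (upper half-plane, counterclockwise contour ⇒ F(ω) = +2πi·ΣRes):
  Res_{z = \frac{8 i}{3}} g(z) = - \frac{3 \omega e^{\frac{8 \omega}{3}}}{16} (pole of order 2)
  F(ω) = 2πi·ΣRes = - \frac{3 i \pi \omega e^{\frac{8 \omega}{3}}}{8}

Both cases combine into a single formula in |ω|:

F(ω) = - \frac{3 i \pi \omega e^{- \frac{8 \left|{\omega}\right|}{3}}}{8}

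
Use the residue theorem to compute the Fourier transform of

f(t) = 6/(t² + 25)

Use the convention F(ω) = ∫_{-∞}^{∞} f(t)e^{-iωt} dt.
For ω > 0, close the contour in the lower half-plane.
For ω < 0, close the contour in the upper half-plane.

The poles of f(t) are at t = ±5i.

Let g(z) = f(z)e^{-iωz}; for large |z| the factor e^{-iωz} decays in the lower half-plane when ω > 0 and in the upper half-plane when ω < 0.

Case ω > 0 (lower half-plane, clockwise contour ⇒ F(ω) = -2πi·ΣRes):
  Res_{z = - 5 i} g(z) = \frac{3 i e^{- 5 \omega}}{5}
  F(ω) = -2πi·ΣRes = \frac{6 \pi e^{- 5 \omega}}{5}

Case ω < 0 (upper half-plane, counterclockwise contour ⇒ F(ω) = +2πi·ΣRes):
  Res_{z = 5 i} g(z) = - \frac{3 i e^{5 \omega}}{5}
  F(ω) = 2πi·ΣRes = \frac{6 \pi e^{5 \omega}}{5}

Both cases combine into a single formula in |ω|:

F(ω) = \frac{6 \pi e^{- 5 \left|{\omega}\right|}}{5}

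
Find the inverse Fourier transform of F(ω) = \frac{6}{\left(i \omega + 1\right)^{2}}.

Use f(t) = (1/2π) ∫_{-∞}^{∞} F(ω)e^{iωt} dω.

f(t) = 6 t e^{- t} u\left(t\right)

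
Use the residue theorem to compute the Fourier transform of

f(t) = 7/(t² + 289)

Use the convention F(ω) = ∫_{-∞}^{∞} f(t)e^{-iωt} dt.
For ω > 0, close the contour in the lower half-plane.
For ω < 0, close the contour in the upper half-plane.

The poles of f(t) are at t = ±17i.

Let g(z) = f(z)e^{-iωz}; for large |z| the factor e^{-iωz} decays in the lower half-plane when ω > 0 and in the upper half-plane when ω < 0.

Case ω > 0 (lower half-plane, clockwise contour ⇒ F(ω) = -2πi·ΣRes):
  Res_{z = - 17 i} g(z) = \frac{7 i e^{- 17 \omega}}{34}
  F(ω) = -2πi·ΣRes = \frac{7 \pi e^{- 17 \omega}}{17}

Case ω < 0 (upper half-plane, counterclockwise contour ⇒ F(ω) = +2πi·ΣRes):
  Res_{z = 17 i} g(z) = - \frac{7 i e^{17 \omega}}{34}
  F(ω) = 2πi·ΣRes = \frac{7 \pi e^{17 \omega}}{17}

Both cases combine into a single formula in |ω|:

F(ω) = \frac{7 \pi e^{- 17 \left|{\omega}\right|}}{17}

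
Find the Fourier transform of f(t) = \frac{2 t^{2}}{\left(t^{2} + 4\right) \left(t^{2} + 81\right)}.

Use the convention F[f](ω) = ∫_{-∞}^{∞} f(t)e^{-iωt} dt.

F(ω) = \frac{2 \pi \left(9 - 2 e^{7 \left|{\omega}\right|}\right) e^{- 9 \left|{\omega}\right|}}{77}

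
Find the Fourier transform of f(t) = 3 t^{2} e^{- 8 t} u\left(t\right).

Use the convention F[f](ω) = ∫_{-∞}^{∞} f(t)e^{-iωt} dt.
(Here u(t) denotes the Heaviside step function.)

F(ω) = \frac{6}{\left(i \omega + 8\right)^{3}}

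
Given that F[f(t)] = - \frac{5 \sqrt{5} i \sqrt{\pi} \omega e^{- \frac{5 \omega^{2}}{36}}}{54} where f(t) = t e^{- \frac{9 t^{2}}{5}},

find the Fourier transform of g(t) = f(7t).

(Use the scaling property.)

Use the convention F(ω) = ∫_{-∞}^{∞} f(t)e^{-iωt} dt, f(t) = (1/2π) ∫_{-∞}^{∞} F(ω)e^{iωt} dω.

F[g](ω) = - \frac{5 \sqrt{5} i \sqrt{\pi} \omega e^{- \frac{5 \omega^{2}}{1764}}}{2646}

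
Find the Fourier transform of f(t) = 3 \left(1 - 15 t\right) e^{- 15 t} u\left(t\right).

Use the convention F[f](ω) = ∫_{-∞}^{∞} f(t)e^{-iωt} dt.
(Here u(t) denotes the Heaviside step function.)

F(ω) = \frac{3 i \omega}{- \omega^{2} + 30 i \omega + 225}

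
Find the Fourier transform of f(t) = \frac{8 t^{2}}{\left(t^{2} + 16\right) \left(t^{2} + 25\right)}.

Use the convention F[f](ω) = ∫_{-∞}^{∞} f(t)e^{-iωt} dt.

F(ω) = \frac{8 \pi \left(5 - 4 e^{\left|{\omega}\right|}\right) e^{- 5 \left|{\omega}\right|}}{9}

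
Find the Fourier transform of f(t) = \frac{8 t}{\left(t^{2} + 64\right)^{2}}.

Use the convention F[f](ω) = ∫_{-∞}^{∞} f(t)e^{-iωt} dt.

F(ω) = - \frac{i \pi \omega e^{- 8 \left|{\omega}\right|}}{2}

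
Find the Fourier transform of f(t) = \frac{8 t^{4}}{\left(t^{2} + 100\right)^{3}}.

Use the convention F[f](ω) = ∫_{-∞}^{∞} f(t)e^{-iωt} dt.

F(ω) = \frac{\pi \left(100 \omega^{2} - 50 \left|{\omega}\right| + 3\right) e^{- 10 \left|{\omega}\right|}}{10}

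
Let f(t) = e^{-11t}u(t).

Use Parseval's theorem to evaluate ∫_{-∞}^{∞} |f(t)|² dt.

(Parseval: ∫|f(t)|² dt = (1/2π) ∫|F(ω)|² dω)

∫|f(t)|² dt = \frac{1}{22}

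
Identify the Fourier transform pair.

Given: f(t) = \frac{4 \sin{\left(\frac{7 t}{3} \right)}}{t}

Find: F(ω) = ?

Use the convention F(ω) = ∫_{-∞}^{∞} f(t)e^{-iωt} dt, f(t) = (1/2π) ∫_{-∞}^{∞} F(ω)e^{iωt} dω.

F(ω) = \begin{cases} 4 \pi & \text{for}\: \omega > - \frac{7}{3} \wedge \omega < \frac{7}{3} \\0 & \text{otherwise} \end{cases}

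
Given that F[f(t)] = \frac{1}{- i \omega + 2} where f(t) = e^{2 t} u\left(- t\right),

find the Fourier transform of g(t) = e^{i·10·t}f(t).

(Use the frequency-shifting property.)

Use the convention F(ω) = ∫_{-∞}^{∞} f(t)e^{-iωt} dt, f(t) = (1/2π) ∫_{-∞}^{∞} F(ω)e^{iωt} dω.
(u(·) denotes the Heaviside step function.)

F[g](ω) = \frac{i}{\omega - 10 + 2 i}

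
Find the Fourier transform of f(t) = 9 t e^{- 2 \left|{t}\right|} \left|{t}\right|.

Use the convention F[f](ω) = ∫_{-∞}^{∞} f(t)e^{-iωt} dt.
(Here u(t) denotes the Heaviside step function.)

F(ω) = \frac{36 i \omega \left(\omega^{2} - 12\right)}{\left(\omega^{2} + 4\right)^{3}}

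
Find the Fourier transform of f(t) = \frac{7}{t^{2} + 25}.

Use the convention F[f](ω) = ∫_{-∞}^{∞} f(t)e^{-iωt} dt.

F(ω) = \frac{7 \pi e^{- 5 \left|{\omega}\right|}}{5}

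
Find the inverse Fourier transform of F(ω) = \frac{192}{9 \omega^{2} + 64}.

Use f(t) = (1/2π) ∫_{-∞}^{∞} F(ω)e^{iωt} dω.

f(t) = 4 e^{- \frac{8 \left|{t}\right|}{3}}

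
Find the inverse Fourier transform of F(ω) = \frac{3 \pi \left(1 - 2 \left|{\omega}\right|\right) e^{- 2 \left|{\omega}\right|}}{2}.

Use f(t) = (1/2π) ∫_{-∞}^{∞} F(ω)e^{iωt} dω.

f(t) = \frac{6 t^{2}}{\left(t^{2} + 4\right)^{2}}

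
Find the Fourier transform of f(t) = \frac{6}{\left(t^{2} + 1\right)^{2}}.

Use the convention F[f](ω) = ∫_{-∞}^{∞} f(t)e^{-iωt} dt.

F(ω) = 3 \pi \left(\left|{\omega}\right| + 1\right) e^{- \left|{\omega}\right|}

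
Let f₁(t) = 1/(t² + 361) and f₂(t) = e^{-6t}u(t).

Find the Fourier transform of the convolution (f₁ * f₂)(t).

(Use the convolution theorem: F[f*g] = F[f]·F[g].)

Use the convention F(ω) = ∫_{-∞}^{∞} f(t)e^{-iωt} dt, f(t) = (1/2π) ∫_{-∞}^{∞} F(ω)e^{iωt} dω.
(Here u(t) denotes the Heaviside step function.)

F[f₁*f₂](ω) = \frac{\pi e^{- 19 \left|{\omega}\right|}}{19 \left(i \omega + 6\right)}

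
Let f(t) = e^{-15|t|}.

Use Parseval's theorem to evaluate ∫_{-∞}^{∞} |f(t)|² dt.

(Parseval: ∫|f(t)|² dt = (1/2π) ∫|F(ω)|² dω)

∫|f(t)|² dt = \frac{1}{15}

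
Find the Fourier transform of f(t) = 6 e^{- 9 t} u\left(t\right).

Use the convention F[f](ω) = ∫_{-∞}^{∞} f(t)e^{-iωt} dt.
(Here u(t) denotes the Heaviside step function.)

F(ω) = \frac{6}{i \omega + 9}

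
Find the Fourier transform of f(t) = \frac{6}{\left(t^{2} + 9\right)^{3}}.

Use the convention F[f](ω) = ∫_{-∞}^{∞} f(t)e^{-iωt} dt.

F(ω) = \frac{\pi \left(3 \omega^{2} + 3 \left|{\omega}\right| + 1\right) e^{- 3 \left|{\omega}\right|}}{108}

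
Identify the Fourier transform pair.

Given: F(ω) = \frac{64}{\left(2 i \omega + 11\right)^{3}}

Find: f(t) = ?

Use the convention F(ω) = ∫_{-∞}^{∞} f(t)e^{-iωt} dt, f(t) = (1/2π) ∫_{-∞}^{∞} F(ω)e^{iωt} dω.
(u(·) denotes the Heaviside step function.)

f(t) = 4 t^{2} e^{- \frac{11 t}{2}} u\left(t\right)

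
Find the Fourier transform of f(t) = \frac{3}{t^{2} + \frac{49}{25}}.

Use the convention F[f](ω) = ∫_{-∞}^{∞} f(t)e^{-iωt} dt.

F(ω) = \frac{15 \pi e^{- \frac{7 \left|{\omega}\right|}{5}}}{7}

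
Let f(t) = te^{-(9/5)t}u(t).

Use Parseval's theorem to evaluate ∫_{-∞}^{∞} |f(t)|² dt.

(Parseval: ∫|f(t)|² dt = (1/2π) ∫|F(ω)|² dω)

∫|f(t)|² dt = \frac{125}{2916}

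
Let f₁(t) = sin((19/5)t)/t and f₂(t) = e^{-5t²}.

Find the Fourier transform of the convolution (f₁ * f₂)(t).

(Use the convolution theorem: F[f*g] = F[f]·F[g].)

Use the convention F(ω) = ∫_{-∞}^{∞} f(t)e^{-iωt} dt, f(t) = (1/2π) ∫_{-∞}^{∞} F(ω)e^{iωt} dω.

F[f₁*f₂](ω) = \begin{cases} \frac{\sqrt{5} \pi^{\frac{3}{2}} e^{- \frac{\omega^{2}}{20}}}{5} & \text{for}\: \omega > - \frac{19}{5} \wedge \omega < \frac{19}{5} \\0 & \text{otherwise} \end{cases}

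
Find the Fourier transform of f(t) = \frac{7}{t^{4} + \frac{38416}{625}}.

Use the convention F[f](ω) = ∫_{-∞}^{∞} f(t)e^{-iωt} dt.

F(ω) = \frac{125 \pi e^{- \frac{7 \sqrt{2} \left|{\omega}\right|}{5}} \sin{\left(\frac{7 \sqrt{2} \left|{\omega}\right|}{5} + \frac{\pi}{4} \right)}}{392}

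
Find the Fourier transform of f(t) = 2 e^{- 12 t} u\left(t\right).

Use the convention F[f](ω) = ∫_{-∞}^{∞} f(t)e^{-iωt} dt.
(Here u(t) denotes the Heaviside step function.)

F(ω) = \frac{2}{i \omega + 12}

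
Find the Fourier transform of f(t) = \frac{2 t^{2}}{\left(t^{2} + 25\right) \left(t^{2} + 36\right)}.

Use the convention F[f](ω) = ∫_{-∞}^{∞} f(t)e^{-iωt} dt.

F(ω) = \frac{2 \pi \left(6 - 5 e^{\left|{\omega}\right|}\right) e^{- 6 \left|{\omega}\right|}}{11}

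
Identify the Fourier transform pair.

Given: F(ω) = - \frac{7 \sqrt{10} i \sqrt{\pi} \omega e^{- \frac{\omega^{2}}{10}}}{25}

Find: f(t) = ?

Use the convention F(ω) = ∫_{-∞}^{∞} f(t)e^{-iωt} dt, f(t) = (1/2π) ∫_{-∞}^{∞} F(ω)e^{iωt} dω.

f(t) = 7 t e^{- \frac{5 t^{2}}{2}}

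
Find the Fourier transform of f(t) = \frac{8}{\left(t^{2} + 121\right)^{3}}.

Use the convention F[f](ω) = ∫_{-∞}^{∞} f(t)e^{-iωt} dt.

F(ω) = \frac{\pi \left(121 \omega^{2} + 33 \left|{\omega}\right| + 3\right) e^{- 11 \left|{\omega}\right|}}{161051}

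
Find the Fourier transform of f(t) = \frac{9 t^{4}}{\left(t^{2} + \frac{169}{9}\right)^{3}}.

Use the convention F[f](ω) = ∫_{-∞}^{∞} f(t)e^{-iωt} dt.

F(ω) = \frac{3 \pi \left(169 \omega^{2} - 195 \left|{\omega}\right| + 27\right) e^{- \frac{13 \left|{\omega}\right|}{3}}}{104}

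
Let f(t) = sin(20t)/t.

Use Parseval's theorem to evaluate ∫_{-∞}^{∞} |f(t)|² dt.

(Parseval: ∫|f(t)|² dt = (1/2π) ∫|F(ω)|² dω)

∫|f(t)|² dt = 20 \pi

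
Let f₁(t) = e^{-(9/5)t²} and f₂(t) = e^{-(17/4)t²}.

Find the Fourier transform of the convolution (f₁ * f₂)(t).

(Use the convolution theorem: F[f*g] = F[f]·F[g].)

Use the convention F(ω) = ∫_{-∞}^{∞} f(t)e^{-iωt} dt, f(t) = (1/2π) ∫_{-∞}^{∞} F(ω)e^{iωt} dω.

F[f₁*f₂](ω) = \frac{2 \sqrt{85} \pi e^{- \frac{121 \omega^{2}}{612}}}{51}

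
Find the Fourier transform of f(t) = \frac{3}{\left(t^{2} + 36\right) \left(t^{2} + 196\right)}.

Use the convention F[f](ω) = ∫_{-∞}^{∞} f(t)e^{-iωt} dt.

F(ω) = \frac{\pi \left(7 e^{8 \left|{\omega}\right|} - 3\right) e^{- 14 \left|{\omega}\right|}}{2240}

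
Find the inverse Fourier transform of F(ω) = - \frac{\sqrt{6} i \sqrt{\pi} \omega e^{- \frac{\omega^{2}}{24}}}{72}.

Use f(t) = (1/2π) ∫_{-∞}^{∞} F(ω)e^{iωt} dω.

f(t) = t e^{- 6 t^{2}}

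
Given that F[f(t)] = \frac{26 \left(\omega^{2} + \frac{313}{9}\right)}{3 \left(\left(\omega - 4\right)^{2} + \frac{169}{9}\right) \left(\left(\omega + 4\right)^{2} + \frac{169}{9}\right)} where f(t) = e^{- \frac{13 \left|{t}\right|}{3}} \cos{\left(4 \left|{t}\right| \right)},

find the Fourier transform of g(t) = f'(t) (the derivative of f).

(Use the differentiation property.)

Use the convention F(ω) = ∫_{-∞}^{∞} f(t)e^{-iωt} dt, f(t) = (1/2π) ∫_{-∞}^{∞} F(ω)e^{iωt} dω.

F[g](ω) = \frac{78 i \omega \left(9 \omega^{2} + 313\right)}{81 \omega^{4} + 450 \omega^{2} + 97969}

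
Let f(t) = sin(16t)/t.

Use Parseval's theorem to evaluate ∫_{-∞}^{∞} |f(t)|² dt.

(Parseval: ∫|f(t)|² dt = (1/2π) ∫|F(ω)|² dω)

∫|f(t)|² dt = 16 \pi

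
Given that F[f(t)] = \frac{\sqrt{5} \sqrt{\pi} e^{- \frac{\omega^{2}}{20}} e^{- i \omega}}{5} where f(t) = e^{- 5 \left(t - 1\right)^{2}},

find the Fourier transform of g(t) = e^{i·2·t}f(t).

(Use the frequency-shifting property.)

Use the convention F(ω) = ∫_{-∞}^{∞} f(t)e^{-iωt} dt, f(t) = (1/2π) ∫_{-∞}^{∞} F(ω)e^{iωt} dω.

F[g](ω) = \frac{\sqrt{5} \sqrt{\pi} e^{- \frac{\left(\omega - 2\right) \left(\omega - 2 + 20 i\right)}{20}}}{5}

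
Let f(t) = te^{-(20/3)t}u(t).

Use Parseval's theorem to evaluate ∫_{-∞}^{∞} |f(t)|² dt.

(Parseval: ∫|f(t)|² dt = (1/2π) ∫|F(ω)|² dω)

∫|f(t)|² dt = \frac{27}{32000}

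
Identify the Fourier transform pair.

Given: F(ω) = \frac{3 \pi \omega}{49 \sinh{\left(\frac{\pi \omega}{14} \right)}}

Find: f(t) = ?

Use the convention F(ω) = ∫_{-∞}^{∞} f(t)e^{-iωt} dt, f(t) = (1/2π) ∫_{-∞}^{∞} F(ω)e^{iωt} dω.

f(t) = \frac{3}{\cosh^{2}{\left(7 t \right)}}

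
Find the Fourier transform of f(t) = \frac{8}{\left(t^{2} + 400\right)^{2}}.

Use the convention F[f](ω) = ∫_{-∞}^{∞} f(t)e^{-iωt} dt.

F(ω) = \frac{\pi \left(20 \left|{\omega}\right| + 1\right) e^{- 20 \left|{\omega}\right|}}{2000}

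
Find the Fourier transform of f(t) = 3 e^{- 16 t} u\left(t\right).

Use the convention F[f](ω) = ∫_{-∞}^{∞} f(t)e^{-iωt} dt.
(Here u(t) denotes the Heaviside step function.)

F(ω) = \frac{3}{i \omega + 16}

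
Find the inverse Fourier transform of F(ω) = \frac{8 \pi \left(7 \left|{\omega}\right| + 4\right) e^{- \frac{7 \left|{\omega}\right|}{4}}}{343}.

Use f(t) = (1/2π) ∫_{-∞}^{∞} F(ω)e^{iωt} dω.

f(t) = \frac{1}{\left(t^{2} + \frac{49}{16}\right)^{2}}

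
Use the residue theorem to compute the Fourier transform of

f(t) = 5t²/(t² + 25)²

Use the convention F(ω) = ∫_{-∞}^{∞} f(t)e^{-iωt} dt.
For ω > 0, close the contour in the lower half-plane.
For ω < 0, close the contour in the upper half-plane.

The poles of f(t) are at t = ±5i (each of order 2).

Let g(z) = f(z)e^{-iωz}; for large |z| the factor e^{-iωz} decays in the lower half-plane when ω > 0 and in the upper half-plane when ω < 0.

Case ω > 0 (lower half-plane, clockwise contour ⇒ F(ω) = -2πi·ΣRes):
  Res_{z = - 5 i} g(z) = \frac{i \left(1 - 5 \omega\right) e^{- 5 \omega}}{4} (pole of order 2)
  F(ω) = -2πi·ΣRes = \frac{\pi \left(1 - 5 \omega\right) e^{- 5 \omega}}{2}

Case ω < 0 (upper half-plane, counterclockwise contour ⇒ F(ω) = +2πi·ΣRes):
  Res_{z = 5 i} g(z) = \frac{i \left(- 5 \omega - 1\right) e^{5 \omega}}{4} (pole of order 2)
  F(ω) = 2πi·ΣRes = \frac{\pi \left(5 \omega + 1\right) e^{5 \omega}}{2}

Both cases combine into a single formula in |ω|:

F(ω) = \frac{\pi \left(1 - 5 \left|{\omega}\right|\right) e^{- 5 \left|{\omega}\right|}}{2}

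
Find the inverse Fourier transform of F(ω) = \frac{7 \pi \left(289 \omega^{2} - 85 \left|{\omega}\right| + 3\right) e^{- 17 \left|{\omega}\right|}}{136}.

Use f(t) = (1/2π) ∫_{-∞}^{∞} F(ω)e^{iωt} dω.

f(t) = \frac{7 t^{4}}{\left(t^{2} + 289\right)^{3}}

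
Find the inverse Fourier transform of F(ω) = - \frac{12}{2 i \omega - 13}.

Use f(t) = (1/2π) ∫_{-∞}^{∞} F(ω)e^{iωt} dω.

f(t) = 6 e^{\frac{13 t}{2}} u\left(- t\right)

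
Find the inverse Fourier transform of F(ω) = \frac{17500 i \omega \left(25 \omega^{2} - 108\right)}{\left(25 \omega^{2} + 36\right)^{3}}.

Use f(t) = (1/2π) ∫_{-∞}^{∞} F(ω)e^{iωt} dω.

f(t) = 7 t e^{- \frac{6 \left|{t}\right|}{5}} \left|{t}\right|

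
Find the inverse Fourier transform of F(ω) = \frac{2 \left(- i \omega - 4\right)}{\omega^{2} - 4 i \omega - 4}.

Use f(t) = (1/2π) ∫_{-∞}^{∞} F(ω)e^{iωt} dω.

f(t) = 2 \left(2 t + 1\right) e^{- 2 t} u\left(t\right)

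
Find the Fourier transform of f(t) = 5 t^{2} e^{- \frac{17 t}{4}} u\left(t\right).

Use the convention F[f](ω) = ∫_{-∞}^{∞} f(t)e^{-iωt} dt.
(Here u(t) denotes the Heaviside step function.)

F(ω) = \frac{640}{\left(4 i \omega + 17\right)^{3}}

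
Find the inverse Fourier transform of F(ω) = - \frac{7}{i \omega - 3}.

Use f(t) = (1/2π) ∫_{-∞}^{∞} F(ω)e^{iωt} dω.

f(t) = 7 e^{3 t} u\left(- t\right)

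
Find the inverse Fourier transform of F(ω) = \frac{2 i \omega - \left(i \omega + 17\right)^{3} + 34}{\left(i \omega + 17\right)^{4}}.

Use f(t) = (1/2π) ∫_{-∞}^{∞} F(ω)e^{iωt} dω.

f(t) = \left(t^{2} - 1\right) e^{- 17 t} u\left(t\right)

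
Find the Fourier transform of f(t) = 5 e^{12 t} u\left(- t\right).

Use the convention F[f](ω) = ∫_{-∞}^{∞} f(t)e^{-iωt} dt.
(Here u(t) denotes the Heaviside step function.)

F(ω) = - \frac{5}{i \omega - 12}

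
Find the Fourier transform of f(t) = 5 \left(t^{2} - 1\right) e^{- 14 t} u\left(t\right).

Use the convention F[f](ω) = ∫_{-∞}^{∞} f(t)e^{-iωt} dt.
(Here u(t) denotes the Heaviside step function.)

F(ω) = \frac{5 \left(2 i \omega - \left(i \omega + 14\right)^{3} + 28\right)}{\left(i \omega + 14\right)^{4}}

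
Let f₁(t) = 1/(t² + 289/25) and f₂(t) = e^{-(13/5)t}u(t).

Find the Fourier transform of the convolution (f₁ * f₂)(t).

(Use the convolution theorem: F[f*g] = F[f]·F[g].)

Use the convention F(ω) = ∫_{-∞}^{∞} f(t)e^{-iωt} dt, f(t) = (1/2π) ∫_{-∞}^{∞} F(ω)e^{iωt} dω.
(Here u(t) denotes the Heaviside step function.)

F[f₁*f₂](ω) = \frac{25 \pi e^{- \frac{17 \left|{\omega}\right|}{5}}}{17 \left(5 i \omega + 13\right)}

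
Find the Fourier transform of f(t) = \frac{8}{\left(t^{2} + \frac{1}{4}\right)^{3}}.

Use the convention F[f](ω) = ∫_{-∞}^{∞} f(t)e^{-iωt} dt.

F(ω) = 8 \pi \left(\omega^{2} + 6 \left|{\omega}\right| + 12\right) e^{- \frac{\left|{\omega}\right|}{2}}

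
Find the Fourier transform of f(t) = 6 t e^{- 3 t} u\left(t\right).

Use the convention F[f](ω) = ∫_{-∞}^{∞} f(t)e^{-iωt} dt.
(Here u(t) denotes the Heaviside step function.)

F(ω) = \frac{6}{\left(i \omega + 3\right)^{2}}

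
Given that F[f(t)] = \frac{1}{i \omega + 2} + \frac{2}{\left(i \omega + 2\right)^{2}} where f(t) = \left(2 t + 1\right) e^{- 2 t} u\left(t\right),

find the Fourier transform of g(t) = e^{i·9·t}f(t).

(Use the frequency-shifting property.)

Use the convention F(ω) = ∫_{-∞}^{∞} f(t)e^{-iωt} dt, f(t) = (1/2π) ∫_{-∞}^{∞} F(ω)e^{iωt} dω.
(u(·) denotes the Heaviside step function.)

F[g](ω) = \frac{2 i \left(\omega - 9\right) + \left(i \left(\omega - 9\right) + 2\right)^{2} + 4}{\left(i \left(\omega - 9\right) + 2\right)^{3}}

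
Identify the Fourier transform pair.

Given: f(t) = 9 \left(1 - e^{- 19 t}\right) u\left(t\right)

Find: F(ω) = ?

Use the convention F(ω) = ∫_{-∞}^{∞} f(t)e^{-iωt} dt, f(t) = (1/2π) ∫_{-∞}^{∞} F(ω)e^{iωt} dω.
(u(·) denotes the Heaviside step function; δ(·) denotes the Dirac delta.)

F(ω) = 9 \pi \delta\left(\omega\right) - \frac{171 i}{\omega \left(i \omega + 19\right)}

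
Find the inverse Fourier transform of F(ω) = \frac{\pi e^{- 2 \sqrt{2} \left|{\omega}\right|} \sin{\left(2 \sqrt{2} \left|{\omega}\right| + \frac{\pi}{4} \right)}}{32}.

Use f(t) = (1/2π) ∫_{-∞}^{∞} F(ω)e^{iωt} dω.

f(t) = \frac{2}{t^{4} + 256}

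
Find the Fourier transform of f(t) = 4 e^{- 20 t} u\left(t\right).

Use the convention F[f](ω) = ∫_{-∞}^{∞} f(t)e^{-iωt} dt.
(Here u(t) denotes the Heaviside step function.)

F(ω) = \frac{4}{i \omega + 20}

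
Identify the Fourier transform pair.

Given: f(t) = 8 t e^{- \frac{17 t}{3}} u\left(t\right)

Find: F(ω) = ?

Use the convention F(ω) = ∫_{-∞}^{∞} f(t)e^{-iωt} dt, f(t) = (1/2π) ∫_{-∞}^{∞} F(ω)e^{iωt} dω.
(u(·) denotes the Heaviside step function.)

F(ω) = \frac{72}{\left(3 i \omega + 17\right)^{2}}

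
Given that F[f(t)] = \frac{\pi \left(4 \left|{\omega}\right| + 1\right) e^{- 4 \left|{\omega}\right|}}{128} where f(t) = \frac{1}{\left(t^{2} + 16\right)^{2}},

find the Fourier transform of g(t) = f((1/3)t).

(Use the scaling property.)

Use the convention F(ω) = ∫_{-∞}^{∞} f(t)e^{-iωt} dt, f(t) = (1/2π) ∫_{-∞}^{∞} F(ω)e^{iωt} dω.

F[g](ω) = \frac{3 \pi \left(12 \left|{\omega}\right| + 1\right) e^{- 12 \left|{\omega}\right|}}{128}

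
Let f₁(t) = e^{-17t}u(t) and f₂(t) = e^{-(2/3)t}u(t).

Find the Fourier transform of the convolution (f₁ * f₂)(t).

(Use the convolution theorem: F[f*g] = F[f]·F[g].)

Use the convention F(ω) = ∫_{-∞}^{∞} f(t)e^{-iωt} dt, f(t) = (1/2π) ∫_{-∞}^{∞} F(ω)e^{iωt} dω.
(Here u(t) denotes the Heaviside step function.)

F[f₁*f₂](ω) = \frac{3}{\left(i \omega + 17\right) \left(3 i \omega + 2\right)}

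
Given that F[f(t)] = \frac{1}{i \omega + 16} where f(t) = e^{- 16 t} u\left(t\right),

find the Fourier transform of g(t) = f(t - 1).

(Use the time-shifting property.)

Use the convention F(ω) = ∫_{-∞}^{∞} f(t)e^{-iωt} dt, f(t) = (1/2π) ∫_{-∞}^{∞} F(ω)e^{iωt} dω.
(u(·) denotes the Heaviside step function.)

F[g](ω) = \frac{e^{- i \omega}}{i \omega + 16}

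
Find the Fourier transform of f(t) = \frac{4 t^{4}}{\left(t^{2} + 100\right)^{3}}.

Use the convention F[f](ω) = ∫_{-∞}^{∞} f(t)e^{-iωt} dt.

F(ω) = \frac{\pi \left(100 \omega^{2} - 50 \left|{\omega}\right| + 3\right) e^{- 10 \left|{\omega}\right|}}{20}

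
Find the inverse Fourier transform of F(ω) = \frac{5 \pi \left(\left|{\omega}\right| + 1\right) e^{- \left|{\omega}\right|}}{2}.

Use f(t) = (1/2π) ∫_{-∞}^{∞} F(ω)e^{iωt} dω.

f(t) = \frac{5}{\left(t^{2} + 1\right)^{2}}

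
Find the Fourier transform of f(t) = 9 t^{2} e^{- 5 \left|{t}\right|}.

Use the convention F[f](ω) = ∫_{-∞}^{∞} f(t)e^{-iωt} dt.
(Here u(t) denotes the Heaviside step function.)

F(ω) = \frac{180 \left(25 - 3 \omega^{2}\right)}{\left(\omega^{2} + 25\right)^{3}}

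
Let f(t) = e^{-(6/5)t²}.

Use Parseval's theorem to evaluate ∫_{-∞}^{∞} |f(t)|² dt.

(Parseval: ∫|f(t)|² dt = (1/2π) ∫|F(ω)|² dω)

∫|f(t)|² dt = \frac{\sqrt{15} \sqrt{\pi}}{6}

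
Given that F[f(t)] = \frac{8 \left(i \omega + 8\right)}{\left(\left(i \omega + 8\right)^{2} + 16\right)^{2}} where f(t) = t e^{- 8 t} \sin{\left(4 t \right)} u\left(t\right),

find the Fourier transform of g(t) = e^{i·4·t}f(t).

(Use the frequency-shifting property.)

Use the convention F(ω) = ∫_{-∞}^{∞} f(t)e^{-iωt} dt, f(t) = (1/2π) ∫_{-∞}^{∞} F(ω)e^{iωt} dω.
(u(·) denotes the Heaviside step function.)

F[g](ω) = \frac{8 \left(i \left(\omega - 4\right) + 8\right)}{\left(\left(i \left(\omega - 4\right) + 8\right)^{2} + 16\right)^{2}}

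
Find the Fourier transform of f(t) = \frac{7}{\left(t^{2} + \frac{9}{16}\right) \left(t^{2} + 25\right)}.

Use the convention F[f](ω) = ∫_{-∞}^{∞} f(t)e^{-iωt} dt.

F(ω) = - \frac{112 \pi e^{- 5 \left|{\omega}\right|}}{1955} + \frac{448 \pi e^{- \frac{3 \left|{\omega}\right|}{4}}}{1173}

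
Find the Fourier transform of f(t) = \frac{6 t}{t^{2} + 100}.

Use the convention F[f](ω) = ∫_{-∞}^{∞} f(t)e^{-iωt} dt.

F(ω) = - 6 i \pi e^{- 10 \left|{\omega}\right|} \operatorname{sign}{\left(\omega \right)}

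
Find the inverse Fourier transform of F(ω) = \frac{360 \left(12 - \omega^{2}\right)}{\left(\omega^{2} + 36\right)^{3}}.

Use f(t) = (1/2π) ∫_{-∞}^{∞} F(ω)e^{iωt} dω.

f(t) = 5 t^{2} e^{- 6 \left|{t}\right|}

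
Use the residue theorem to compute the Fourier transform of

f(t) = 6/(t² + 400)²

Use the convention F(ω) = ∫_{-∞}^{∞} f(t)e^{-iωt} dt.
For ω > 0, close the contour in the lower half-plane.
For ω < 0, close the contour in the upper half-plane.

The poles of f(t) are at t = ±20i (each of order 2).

Let g(z) = f(z)e^{-iωz}; for large |z| the factor e^{-iωz} decays in the lower half-plane when ω > 0 and in the upper half-plane when ω < 0.

Case ω > 0 (lower half-plane, clockwise contour ⇒ F(ω) = -2πi·ΣRes):
  Res_{z = - 20 i} g(z) = \frac{3 i \left(20 \omega + 1\right) e^{- 20 \omega}}{16000} (pole of order 2)
  F(ω) = -2πi·ΣRes = \frac{3 \pi \left(20 \omega + 1\right) e^{- 20 \omega}}{8000}

Case ω < 0 (upper half-plane, counterclockwise contour ⇒ F(ω) = +2πi·ΣRes):
  Res_{z = 20 i} g(z) = \frac{3 i \left(20 \omega - 1\right) e^{20 \omega}}{16000} (pole of order 2)
  F(ω) = 2πi·ΣRes = \frac{3 \pi \left(1 - 20 \omega\right) e^{20 \omega}}{8000}

Both cases combine into a single formula in |ω|:

F(ω) = \frac{3 \pi \left(20 \left|{\omega}\right| + 1\right) e^{- 20 \left|{\omega}\right|}}{8000}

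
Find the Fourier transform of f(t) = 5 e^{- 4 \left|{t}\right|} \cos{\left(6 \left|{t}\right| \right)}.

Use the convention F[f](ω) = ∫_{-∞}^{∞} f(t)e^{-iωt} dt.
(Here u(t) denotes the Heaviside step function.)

F(ω) = \frac{40 \left(\omega^{2} + 52\right)}{\omega^{4} - 40 \omega^{2} + 2704}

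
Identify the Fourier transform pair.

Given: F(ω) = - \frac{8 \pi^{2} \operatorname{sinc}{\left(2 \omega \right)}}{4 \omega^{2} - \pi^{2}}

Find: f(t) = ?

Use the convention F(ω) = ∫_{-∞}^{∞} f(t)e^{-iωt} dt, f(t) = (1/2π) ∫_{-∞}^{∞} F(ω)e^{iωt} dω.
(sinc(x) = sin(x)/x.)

f(t) = 4 \left(\begin{cases} \frac{\cos{\left(\frac{\pi t}{2} \right)}}{2} + \frac{1}{2} & \text{for}\: \left|{t}\right| < 2 \\0 & \text{otherwise} \end{cases}\right)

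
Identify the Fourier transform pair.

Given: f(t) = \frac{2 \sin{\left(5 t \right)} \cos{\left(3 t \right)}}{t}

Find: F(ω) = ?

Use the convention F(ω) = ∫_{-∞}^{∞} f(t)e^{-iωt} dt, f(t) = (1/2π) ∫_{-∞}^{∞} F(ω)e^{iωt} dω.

F(ω) = \begin{cases} 2 \pi & \text{for}\: \omega > -2 \wedge \omega < 2 \\\pi & \text{for}\: \omega > -8 \wedge \omega < 8 \\0 & \text{otherwise} \end{cases}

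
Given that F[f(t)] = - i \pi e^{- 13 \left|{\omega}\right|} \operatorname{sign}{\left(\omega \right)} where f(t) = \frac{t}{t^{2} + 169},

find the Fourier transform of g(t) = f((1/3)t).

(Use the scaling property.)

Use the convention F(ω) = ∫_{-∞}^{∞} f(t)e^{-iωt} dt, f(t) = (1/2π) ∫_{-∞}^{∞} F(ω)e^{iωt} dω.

F[g](ω) = - 3 i \pi e^{- 39 \left|{\omega}\right|} \operatorname{sign}{\left(\omega \right)}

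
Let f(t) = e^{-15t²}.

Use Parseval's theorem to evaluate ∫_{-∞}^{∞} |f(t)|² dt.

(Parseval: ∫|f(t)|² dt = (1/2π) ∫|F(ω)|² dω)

∫|f(t)|² dt = \frac{\sqrt{30} \sqrt{\pi}}{30}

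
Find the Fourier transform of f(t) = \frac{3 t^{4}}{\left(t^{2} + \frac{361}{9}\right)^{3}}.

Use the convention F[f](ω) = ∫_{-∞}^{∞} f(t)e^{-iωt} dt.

F(ω) = \frac{\pi \left(361 \omega^{2} - 285 \left|{\omega}\right| + 27\right) e^{- \frac{19 \left|{\omega}\right|}{3}}}{152}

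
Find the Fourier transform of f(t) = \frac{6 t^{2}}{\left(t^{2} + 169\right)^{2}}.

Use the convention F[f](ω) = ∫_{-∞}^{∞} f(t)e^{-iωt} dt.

F(ω) = \frac{3 \pi \left(1 - 13 \left|{\omega}\right|\right) e^{- 13 \left|{\omega}\right|}}{13}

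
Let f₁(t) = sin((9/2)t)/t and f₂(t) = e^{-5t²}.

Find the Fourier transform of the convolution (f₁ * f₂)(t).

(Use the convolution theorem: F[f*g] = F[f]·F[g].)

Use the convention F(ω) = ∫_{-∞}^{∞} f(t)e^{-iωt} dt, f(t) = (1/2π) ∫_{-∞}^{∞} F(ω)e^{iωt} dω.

F[f₁*f₂](ω) = \begin{cases} \frac{\sqrt{5} \pi^{\frac{3}{2}} e^{- \frac{\omega^{2}}{20}}}{5} & \text{for}\: \omega > - \frac{9}{2} \wedge \omega < \frac{9}{2} \\0 & \text{otherwise} \end{cases}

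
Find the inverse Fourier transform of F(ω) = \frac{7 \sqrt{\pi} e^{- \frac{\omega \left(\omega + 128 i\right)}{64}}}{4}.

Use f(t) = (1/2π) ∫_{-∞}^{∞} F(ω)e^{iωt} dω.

f(t) = 7 e^{- 16 \left(t - 2\right)^{2}}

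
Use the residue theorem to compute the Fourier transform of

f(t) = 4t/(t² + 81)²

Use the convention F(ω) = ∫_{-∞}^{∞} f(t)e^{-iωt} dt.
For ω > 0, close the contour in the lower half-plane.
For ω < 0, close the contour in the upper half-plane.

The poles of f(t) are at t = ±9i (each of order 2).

Let g(z) = f(z)e^{-iωz}; for large |z| the factor e^{-iωz} decays in the lower half-plane when ω > 0 and in the upper half-plane when ω < 0.

Case ω > 0 (lower half-plane, clockwise contour ⇒ F(ω) = -2πi·ΣRes):
  Res_{z = - 9 i} g(z) = \frac{\omega e^{- 9 \omega}}{9} (pole of order 2)
  F(ω) = -2πi·ΣRes = - \frac{2 i \pi \omega e^{- 9 \omega}}{9}

Case ω < 0 (upper half-plane, counterclockwise contour ⇒ F(ω) = +2πi·ΣRes):
  Res_{z = 9 i} g(z) = - \frac{\omega e^{9 \omega}}{9} (pole of order 2)
  F(ω) = 2πi·ΣRes = - \frac{2 i \pi \omega e^{9 \omega}}{9}

Both cases combine into a single formula in |ω|:

F(ω) = - \frac{2 i \pi \omega e^{- 9 \left|{\omega}\right|}}{9}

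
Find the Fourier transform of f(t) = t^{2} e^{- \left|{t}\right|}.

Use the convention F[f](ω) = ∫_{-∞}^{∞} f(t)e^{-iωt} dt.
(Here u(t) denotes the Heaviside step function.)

F(ω) = \frac{4 \left(1 - 3 \omega^{2}\right)}{\left(\omega^{2} + 1\right)^{3}}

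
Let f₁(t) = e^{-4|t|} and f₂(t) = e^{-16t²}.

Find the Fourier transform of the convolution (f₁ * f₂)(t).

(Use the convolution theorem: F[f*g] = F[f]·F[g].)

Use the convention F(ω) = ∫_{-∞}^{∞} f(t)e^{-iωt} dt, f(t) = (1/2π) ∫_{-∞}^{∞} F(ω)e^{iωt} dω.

F[f₁*f₂](ω) = \frac{2 \sqrt{\pi} e^{- \frac{\omega^{2}}{64}}}{\omega^{2} + 16}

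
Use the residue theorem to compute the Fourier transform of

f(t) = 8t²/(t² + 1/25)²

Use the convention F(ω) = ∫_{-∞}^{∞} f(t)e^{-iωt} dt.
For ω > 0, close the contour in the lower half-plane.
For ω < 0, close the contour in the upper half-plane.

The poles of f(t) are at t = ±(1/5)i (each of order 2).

Let g(z) = f(z)e^{-iωz}; for large |z| the factor e^{-iωz} decays in the lower half-plane when ω > 0 and in the upper half-plane when ω < 0.

Case ω > 0 (lower half-plane, clockwise contour ⇒ F(ω) = -2πi·ΣRes):
  Res_{z = - \frac{i}{5}} g(z) = 2 i \left(5 - \omega\right) e^{- \frac{\omega}{5}} (pole of order 2)
  F(ω) = -2πi·ΣRes = 4 \pi \left(5 - \omega\right) e^{- \frac{\omega}{5}}

Case ω < 0 (upper half-plane, counterclockwise contour ⇒ F(ω) = +2πi·ΣRes):
  Res_{z = \frac{i}{5}} g(z) = 2 i \left(- \omega - 5\right) e^{\frac{\omega}{5}} (pole of order 2)
  F(ω) = 2πi·ΣRes = 4 \pi \left(\omega + 5\right) e^{\frac{\omega}{5}}

Both cases combine into a single formula in |ω|:

F(ω) = 4 \pi \left(5 - \left|{\omega}\right|\right) e^{- \frac{\left|{\omega}\right|}{5}}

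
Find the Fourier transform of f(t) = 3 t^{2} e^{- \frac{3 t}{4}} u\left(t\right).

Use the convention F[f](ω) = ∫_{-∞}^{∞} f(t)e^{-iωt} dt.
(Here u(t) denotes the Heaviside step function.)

F(ω) = \frac{384}{\left(4 i \omega + 3\right)^{3}}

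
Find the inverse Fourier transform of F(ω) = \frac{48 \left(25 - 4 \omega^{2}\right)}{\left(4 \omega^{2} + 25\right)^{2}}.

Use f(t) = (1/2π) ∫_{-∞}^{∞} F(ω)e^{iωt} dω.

f(t) = 6 e^{- \frac{5 \left|{t}\right|}{2}} \left|{t}\right|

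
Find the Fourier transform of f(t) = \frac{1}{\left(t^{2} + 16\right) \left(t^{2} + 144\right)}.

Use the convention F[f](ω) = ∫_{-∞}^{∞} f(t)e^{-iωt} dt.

F(ω) = \frac{\pi \left(3 e^{8 \left|{\omega}\right|} - 1\right) e^{- 12 \left|{\omega}\right|}}{1536}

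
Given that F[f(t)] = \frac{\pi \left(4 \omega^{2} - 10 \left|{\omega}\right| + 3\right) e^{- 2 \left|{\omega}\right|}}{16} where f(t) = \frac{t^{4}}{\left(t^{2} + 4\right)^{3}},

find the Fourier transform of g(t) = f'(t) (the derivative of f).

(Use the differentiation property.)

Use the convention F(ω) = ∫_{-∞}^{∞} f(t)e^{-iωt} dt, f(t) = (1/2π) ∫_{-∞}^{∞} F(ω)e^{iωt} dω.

F[g](ω) = \frac{i \pi \omega \left(4 \omega^{2} - 10 \left|{\omega}\right| + 3\right) e^{- 2 \left|{\omega}\right|}}{16}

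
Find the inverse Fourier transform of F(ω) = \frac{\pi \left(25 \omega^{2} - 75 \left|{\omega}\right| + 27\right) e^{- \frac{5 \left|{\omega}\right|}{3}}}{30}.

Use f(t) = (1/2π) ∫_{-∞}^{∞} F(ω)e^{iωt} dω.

f(t) = \frac{4 t^{4}}{\left(t^{2} + \frac{25}{9}\right)^{3}}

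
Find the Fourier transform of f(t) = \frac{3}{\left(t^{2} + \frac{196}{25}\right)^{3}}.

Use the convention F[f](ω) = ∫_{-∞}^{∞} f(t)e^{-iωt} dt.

F(ω) = \frac{375 \pi \left(196 \omega^{2} + 210 \left|{\omega}\right| + 75\right) e^{- \frac{14 \left|{\omega}\right|}{5}}}{4302592}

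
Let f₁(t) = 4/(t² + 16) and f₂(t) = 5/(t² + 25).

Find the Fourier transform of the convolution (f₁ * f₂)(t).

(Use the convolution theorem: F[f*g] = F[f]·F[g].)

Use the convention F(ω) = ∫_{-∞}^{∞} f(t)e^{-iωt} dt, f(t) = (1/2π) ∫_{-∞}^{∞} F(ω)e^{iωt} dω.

F[f₁*f₂](ω) = \pi^{2} e^{- 9 \left|{\omega}\right|}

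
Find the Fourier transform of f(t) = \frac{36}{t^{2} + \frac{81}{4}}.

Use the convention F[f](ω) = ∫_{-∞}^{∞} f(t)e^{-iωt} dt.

F(ω) = 8 \pi e^{- \frac{9 \left|{\omega}\right|}{2}}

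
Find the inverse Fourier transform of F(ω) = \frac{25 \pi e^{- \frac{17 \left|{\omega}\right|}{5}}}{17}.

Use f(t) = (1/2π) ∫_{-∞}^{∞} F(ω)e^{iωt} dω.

f(t) = \frac{5}{t^{2} + \frac{289}{25}}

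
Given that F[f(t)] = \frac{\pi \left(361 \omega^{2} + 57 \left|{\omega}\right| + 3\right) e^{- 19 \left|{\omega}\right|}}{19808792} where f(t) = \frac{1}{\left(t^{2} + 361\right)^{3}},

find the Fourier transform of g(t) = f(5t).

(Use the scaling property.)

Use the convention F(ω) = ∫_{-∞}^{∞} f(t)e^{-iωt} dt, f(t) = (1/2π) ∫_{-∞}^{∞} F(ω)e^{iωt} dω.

F[g](ω) = \frac{\pi \left(361 \omega^{2} + 285 \left|{\omega}\right| + 75\right) e^{- \frac{19 \left|{\omega}\right|}{5}}}{2476099000}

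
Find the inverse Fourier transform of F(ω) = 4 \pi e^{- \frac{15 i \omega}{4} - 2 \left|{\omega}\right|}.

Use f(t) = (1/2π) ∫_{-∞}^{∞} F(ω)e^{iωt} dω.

f(t) = \frac{8}{\left(t - \frac{15}{4}\right)^{2} + 4}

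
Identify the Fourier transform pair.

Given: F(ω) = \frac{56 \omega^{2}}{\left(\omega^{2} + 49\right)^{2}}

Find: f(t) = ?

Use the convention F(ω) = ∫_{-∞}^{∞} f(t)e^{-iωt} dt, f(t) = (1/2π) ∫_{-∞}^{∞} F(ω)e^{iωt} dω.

f(t) = 2 \left(1 - 7 \left|{t}\right|\right) e^{- 7 \left|{t}\right|}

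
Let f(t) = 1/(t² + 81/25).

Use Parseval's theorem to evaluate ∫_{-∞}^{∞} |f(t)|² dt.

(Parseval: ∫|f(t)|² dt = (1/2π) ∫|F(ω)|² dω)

∫|f(t)|² dt = \frac{125 \pi}{1458}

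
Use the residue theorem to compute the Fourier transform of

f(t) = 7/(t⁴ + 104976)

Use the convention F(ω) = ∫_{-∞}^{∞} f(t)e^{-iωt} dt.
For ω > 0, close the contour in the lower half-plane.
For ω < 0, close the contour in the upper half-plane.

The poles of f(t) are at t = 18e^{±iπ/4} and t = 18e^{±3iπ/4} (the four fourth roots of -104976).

Let g(z) = f(z)e^{-iωz}; for large |z| the factor e^{-iωz} decays in the lower half-plane when ω > 0 and in the upper half-plane when ω < 0.

Case ω > 0 (lower half-plane, clockwise contour ⇒ F(ω) = -2πi·ΣRes):
  Res_{z = - 9 \sqrt{2} - 9 \sqrt{2} i} g(z) = \frac{7 \sqrt{2} i \left(1 - i\right) e^{9 \sqrt{2} \omega \left(-1 + i\right)}}{46656}
  Res_{z = 9 \sqrt{2} - 9 \sqrt{2} i} g(z) = \frac{7 \sqrt{2} i \left(1 + i\right) e^{- 9 \sqrt{2} \omega \left(1 + i\right)}}{46656}
  F(ω) = -2πi·ΣRes = \frac{7 \sqrt{2} \pi \left(1 - i\right) \left(e^{18 \sqrt{2} i \omega} + i\right) e^{- 9 \sqrt{2} \omega \left(1 + i\right)}}{23328} = \frac{7 \pi e^{- 9 \sqrt{2} \omega} \sin{\left(9 \sqrt{2} \omega + \frac{\pi}{4} \right)}}{5832}

Case ω < 0 (upper half-plane, counterclockwise contour ⇒ F(ω) = +2πi·ΣRes):
  Res_{z = 9 \sqrt{2} + 9 \sqrt{2} i} g(z) = \frac{7 \sqrt{2} i \left(-1 + i\right) e^{9 \sqrt{2} \omega \left(1 - i\right)}}{46656}
  Res_{z = - 9 \sqrt{2} + 9 \sqrt{2} i} g(z) = \frac{7 \sqrt{2} \left(1 - i\right) e^{9 \sqrt{2} \omega \left(1 + i\right)}}{46656}
  F(ω) = 2πi·ΣRes = - \frac{7 \sqrt{2} i \pi \left(i \left(1 - i\right) e^{9 \sqrt{2} \omega \left(1 - i\right)} - \left(1 - i\right) e^{9 \sqrt{2} \omega \left(1 + i\right)}\right)}{23328} = \frac{7 \pi e^{9 \sqrt{2} \omega} \cos{\left(9 \sqrt{2} \omega + \frac{\pi}{4} \right)}}{5832}

Both cases combine into a single formula in |ω|:

F(ω) = \frac{7 \pi e^{- 9 \sqrt{2} \left|{\omega}\right|} \sin{\left(9 \sqrt{2} \left|{\omega}\right| + \frac{\pi}{4} \right)}}{5832}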